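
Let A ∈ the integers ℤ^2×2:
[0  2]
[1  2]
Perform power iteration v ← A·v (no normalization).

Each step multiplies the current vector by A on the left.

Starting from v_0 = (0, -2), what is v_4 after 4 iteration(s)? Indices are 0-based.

v_0 = (0, -2).
v_1 = A·v_0 = (-4, -4).
v_2 = A·v_1 = (-8, -12).
v_3 = A·v_2 = (-24, -32).
v_4 = A·v_3 = (-64, -88).

v_4 = (-64, -88)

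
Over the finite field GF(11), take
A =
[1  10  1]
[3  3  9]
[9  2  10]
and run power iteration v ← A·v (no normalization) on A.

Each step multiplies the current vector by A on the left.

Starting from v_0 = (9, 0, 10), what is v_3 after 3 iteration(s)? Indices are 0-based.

v_0 = (9, 0, 10).
v_1 = A·v_0 = (8, 7, 5).
v_2 = A·v_1 = (6, 2, 4).
v_3 = A·v_2 = (8, 5, 10).

v_3 = (8, 5, 10)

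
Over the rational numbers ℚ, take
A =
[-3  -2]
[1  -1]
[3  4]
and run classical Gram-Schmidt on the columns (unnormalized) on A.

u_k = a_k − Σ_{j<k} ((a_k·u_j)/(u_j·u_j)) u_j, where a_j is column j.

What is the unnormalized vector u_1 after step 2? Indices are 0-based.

u_1 = (13/19, -36/19, 25/19)

Step 1: u_0 = a_0 = (-3, 1, 3).
Step 2: u_1 = a_1 − (17/19)·u_0 = (13/19, -36/19, 25/19).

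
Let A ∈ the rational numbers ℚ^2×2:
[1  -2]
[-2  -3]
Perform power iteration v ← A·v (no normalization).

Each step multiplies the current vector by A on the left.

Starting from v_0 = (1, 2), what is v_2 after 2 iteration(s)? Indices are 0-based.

v_0 = (1, 2).
v_1 = A·v_0 = (-3, -8).
v_2 = A·v_1 = (13, 30).

v_2 = (13, 30)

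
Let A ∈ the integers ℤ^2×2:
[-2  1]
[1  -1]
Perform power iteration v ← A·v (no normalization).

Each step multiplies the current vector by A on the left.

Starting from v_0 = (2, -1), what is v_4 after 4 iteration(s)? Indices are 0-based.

v_0 = (2, -1).
v_1 = A·v_0 = (-5, 3).
v_2 = A·v_1 = (13, -8).
v_3 = A·v_2 = (-34, 21).
v_4 = A·v_3 = (89, -55).

v_4 = (89, -55)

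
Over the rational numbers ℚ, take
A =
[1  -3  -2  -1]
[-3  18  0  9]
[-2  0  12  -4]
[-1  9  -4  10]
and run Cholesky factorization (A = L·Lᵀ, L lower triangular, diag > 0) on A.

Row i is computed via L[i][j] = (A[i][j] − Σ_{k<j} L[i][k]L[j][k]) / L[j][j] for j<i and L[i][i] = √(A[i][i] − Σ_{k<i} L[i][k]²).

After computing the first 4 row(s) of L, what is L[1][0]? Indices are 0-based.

L[1][0] = -3

Step 1: L[0][0] = √(1) = 1.
  L[1][0] = (-3) / L[0][0] = -3.
Step 2: L[1][1] = √(9) = 3.
  L[2][0] = (-2) / L[0][0] = -2.
  L[2][1] = (-6) / L[1][1] = -2.
Step 3: L[2][2] = √(4) = 2.
  L[3][0] = (-1) / L[0][0] = -1.
  L[3][1] = (6) / L[1][1] = 2.
  L[3][2] = (-2) / L[2][2] = -1.
Step 4: L[3][3] = √(4) = 2.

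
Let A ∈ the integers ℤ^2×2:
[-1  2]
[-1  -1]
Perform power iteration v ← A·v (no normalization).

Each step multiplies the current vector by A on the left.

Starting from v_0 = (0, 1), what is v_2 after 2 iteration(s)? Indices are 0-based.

v_0 = (0, 1).
v_1 = A·v_0 = (2, -1).
v_2 = A·v_1 = (-4, -1).

v_2 = (-4, -1)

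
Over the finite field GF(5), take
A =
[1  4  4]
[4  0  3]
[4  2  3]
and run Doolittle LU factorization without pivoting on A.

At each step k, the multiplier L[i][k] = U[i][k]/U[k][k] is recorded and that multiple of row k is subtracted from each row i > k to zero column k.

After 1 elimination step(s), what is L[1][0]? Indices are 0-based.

L[1][0] = 4

[col 0] pivot 1
  R1 -= 4*R0 → (0, 4, 2)  (L[1][0] := 4)
  R2 -= 4*R0 → (0, 1, 2)  (L[2][0] := 4)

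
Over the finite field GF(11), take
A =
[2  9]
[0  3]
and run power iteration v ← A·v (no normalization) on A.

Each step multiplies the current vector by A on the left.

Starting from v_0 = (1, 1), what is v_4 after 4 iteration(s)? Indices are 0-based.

v_4 = (7, 4)

v_0 = (1, 1).
v_1 = A·v_0 = (0, 3).
v_2 = A·v_1 = (5, 9).
v_3 = A·v_2 = (3, 5).
v_4 = A·v_3 = (7, 4).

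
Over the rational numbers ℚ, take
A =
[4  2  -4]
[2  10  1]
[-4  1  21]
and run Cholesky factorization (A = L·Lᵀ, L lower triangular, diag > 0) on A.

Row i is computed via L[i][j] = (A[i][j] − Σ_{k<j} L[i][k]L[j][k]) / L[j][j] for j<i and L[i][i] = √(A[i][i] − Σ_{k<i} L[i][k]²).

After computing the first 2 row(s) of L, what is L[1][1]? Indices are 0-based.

L[1][1] = 3

Step 1: L[0][0] = √(4) = 2.
  L[1][0] = (2) / L[0][0] = 1.
Step 2: L[1][1] = √(9) = 3.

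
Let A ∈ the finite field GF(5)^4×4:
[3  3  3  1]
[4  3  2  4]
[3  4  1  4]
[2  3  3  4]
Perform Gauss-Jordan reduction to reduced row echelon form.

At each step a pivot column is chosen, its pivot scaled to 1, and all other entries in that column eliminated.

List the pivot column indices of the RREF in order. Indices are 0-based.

step 1: normalize row 0 (÷3) = (1, 1, 1, 2)
  row 1: subtract 4×row0 = (0, 4, 3, 1)
  row 2: subtract 3×row0 = (0, 1, 3, 3)
  row 3: subtract 2×row0 = (0, 1, 1, 0)
step 2: normalize row 1 (÷4) = (0, 1, 2, 4)
  row 0: subtract 1×row1 = (1, 0, 4, 3)
  row 2: subtract 1×row1 = (0, 0, 1, 4)
  row 3: subtract 1×row1 = (0, 0, 4, 1)
step 3: normalize row 2 (÷1) = (0, 0, 1, 4)
  row 0: subtract 4×row2 = (1, 0, 0, 2)
  row 1: subtract 2×row2 = (0, 1, 0, 1)
  row 3: subtract 4×row2 = (0, 0, 0, 0)
skip col 3 (zero from row 3)

pivot columns: 0, 1, 2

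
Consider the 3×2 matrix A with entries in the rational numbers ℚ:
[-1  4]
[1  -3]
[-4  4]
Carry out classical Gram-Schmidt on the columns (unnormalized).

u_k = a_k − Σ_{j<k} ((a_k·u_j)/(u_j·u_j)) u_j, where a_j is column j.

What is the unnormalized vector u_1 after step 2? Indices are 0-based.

u_1 = (49/18, -31/18, -10/9)

Step 1: u_0 = a_0 = (-1, 1, -4).
Step 2: u_1 = a_1 − (-23/18)·u_0 = (49/18, -31/18, -10/9).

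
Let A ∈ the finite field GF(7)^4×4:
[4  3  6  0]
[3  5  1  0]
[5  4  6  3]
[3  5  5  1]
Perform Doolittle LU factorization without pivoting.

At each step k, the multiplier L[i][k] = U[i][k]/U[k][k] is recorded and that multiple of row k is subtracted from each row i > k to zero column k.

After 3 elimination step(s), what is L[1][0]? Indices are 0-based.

L[1][0] = 6

Step 1: pivot at (0,0) is 4.
  row1 ← row1 − (6)·row0  ⇒  L[1][0]=6, U row1=(0, 1, 0, 0)
  row2 ← row2 − (3)·row0  ⇒  L[2][0]=3, U row2=(0, 2, 2, 3)
  row3 ← row3 − (6)·row0  ⇒  L[3][0]=6, U row3=(0, 1, 4, 1)
Step 2: pivot at (1,1) is 1.
  row2 ← row2 − (2)·row1  ⇒  L[2][1]=2, U row2=(0, 0, 2, 3)
  row3 ← row3 − (1)·row1  ⇒  L[3][1]=1, U row3=(0, 0, 4, 1)
Step 3: pivot at (2,2) is 2.
  row3 ← row3 − (2)·row2  ⇒  L[3][2]=2, U row3=(0, 0, 0, 2)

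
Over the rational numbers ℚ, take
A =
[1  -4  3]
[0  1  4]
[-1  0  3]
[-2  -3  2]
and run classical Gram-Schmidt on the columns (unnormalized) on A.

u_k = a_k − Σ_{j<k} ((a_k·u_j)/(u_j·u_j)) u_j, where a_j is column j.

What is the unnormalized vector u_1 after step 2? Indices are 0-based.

Step 1: u_0 = a_0 = (1, 0, -1, -2).
Step 2: u_1 = a_1 − (1/3)·u_0 = (-13/3, 1, 1/3, -7/3).

u_1 = (-13/3, 1, 1/3, -7/3)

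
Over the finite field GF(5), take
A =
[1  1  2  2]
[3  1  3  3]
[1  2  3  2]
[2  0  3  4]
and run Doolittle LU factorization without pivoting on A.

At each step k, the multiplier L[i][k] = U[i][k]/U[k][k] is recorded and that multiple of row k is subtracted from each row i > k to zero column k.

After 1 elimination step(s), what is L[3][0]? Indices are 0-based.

L[3][0] = 2

[col 0] pivot 1
  R1 -= 3*R0 → (0, 3, 2, 2)  (L[1][0] := 3)
  R2 -= 1*R0 → (0, 1, 1, 0)  (L[2][0] := 1)
  R3 -= 2*R0 → (0, 3, 4, 0)  (L[3][0] := 2)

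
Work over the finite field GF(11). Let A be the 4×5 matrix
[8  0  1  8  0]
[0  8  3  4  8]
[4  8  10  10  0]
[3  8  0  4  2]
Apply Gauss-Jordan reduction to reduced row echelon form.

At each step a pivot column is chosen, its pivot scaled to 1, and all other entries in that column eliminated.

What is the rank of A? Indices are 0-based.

rank = 4

step 1: normalize row 0 (÷8) = (1, 0, 7, 1, 0)
  row 2: subtract 4×row0 = (0, 8, 4, 6, 0)
  row 3: subtract 3×row0 = (0, 8, 1, 1, 2)
step 2: normalize row 1 (÷8) = (0, 1, 10, 6, 1)
  row 2: subtract 8×row1 = (0, 0, 1, 2, 3)
  row 3: subtract 8×row1 = (0, 0, 9, 8, 5)
step 3: normalize row 2 (÷1) = (0, 0, 1, 2, 3)
  row 0: subtract 7×row2 = (1, 0, 0, 9, 1)
  row 1: subtract 10×row2 = (0, 1, 0, 8, 4)
  row 3: subtract 9×row2 = (0, 0, 0, 1, 0)
step 4: normalize row 3 (÷1) = (0, 0, 0, 1, 0)
  row 0: subtract 9×row3 = (1, 0, 0, 0, 1)
  row 1: subtract 8×row3 = (0, 1, 0, 0, 4)
  row 2: subtract 2×row3 = (0, 0, 1, 0, 3)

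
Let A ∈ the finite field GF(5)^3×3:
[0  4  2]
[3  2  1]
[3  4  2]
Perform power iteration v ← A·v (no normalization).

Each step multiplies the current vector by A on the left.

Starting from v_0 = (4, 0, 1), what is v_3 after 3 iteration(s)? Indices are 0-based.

v_0 = (4, 0, 1).
v_1 = A·v_0 = (2, 3, 4).
v_2 = A·v_1 = (0, 1, 1).
v_3 = A·v_2 = (1, 3, 1).

v_3 = (1, 3, 1)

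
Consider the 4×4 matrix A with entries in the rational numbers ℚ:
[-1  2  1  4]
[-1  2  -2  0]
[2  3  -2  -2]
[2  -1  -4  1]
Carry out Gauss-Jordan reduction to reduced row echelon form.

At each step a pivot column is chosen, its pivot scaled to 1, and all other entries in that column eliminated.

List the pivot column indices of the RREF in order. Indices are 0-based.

pivot columns: 0, 1, 2, 3

step 1: normalize row 0 (÷-1) = (1, -2, -1, -4)
  row 1: subtract -1×row0 = (0, 0, -3, -4)
  row 2: subtract 2×row0 = (0, 7, 0, 6)
  row 3: subtract 2×row0 = (0, 3, -2, 9)
step 2: exchange rows 1,2
step 2: normalize row 1 (÷7) = (0, 1, 0, 6/7)
  row 0: subtract -2×row1 = (1, 0, -1, -16/7)
  row 3: subtract 3×row1 = (0, 0, -2, 45/7)
step 3: normalize row 2 (÷-3) = (0, 0, 1, 4/3)
  row 0: subtract -1×row2 = (1, 0, 0, -20/21)
  row 3: subtract -2×row2 = (0, 0, 0, 191/21)
step 4: normalize row 3 (÷191/21) = (0, 0, 0, 1)
  row 0: subtract -20/21×row3 = (1, 0, 0, 0)
  row 1: subtract 6/7×row3 = (0, 1, 0, 0)
  row 2: subtract 4/3×row3 = (0, 0, 1, 0)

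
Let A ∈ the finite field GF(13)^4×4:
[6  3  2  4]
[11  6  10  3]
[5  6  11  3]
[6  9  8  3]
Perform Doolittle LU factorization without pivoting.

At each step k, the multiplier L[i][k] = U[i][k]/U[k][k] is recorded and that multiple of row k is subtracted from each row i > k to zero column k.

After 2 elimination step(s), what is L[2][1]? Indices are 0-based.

k=0: U[0][0]=6
  eliminate (1,0): mult=4, new row 1: (0, 7, 2, 0); set L[1][0]=4
  eliminate (2,0): mult=3, new row 2: (0, 10, 5, 4); set L[2][0]=3
  eliminate (3,0): mult=1, new row 3: (0, 6, 6, 12); set L[3][0]=1
k=1: U[1][1]=7
  eliminate (2,1): mult=7, new row 2: (0, 0, 4, 4); set L[2][1]=7
  eliminate (3,1): mult=12, new row 3: (0, 0, 8, 12); set L[3][1]=12

L[2][1] = 7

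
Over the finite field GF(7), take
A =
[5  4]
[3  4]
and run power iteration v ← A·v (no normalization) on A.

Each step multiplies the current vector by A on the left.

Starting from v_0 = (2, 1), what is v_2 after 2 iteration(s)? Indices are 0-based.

v_0 = (2, 1).
v_1 = A·v_0 = (0, 3).
v_2 = A·v_1 = (5, 5).

v_2 = (5, 5)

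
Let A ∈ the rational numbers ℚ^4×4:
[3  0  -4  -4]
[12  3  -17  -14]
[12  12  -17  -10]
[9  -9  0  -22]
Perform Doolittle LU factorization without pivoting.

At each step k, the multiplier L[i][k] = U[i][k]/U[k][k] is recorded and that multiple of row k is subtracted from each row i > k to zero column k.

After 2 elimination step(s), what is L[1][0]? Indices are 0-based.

k=0: U[0][0]=3
  eliminate (1,0): mult=4, new row 1: (0, 3, -1, 2); set L[1][0]=4
  eliminate (2,0): mult=4, new row 2: (0, 12, -1, 6); set L[2][0]=4
  eliminate (3,0): mult=3, new row 3: (0, -9, 12, -10); set L[3][0]=3
k=1: U[1][1]=3
  eliminate (2,1): mult=4, new row 2: (0, 0, 3, -2); set L[2][1]=4
  eliminate (3,1): mult=-3, new row 3: (0, 0, 9, -4); set L[3][1]=-3

L[1][0] = 4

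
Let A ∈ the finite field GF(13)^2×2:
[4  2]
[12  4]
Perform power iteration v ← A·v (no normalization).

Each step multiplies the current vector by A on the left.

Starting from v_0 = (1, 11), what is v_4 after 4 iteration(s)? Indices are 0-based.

v_4 = (4, 4)

v_0 = (1, 11).
v_1 = A·v_0 = (0, 4).
v_2 = A·v_1 = (8, 3).
v_3 = A·v_2 = (12, 4).
v_4 = A·v_3 = (4, 4).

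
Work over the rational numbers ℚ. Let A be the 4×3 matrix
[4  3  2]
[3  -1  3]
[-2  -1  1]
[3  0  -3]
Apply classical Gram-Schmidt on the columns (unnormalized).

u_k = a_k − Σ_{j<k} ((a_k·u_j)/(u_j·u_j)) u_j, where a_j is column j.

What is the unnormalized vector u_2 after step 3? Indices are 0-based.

Step 1: u_0 = a_0 = (4, 3, -2, 3).
Step 2: u_1 = a_1 − (11/38)·u_0 = (35/19, -71/38, -8/19, -33/38).
Step 3: u_2 = a_2 − (3/19)·u_0 − (10/297)·u_1 = (388/297, 769/297, 395/297, -31/9).

u_2 = (388/297, 769/297, 395/297, -31/9)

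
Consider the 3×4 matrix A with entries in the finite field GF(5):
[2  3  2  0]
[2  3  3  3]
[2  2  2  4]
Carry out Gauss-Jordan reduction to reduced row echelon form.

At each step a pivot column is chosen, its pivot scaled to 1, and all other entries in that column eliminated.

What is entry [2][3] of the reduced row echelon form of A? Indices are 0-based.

[1] R0 /= 2  ⇒  (1, 4, 1, 0)
     R1 -= 2·R0  ⇒  (0, 0, 1, 3)
     R2 -= 2·R0  ⇒  (0, 4, 0, 4)
[2] R1 <-> R2
[2] R1 /= 4  ⇒  (0, 1, 0, 1)
     R0 -= 4·R1  ⇒  (1, 0, 1, 1)
[3] R2 /= 1  ⇒  (0, 0, 1, 3)
     R0 -= 1·R2  ⇒  (1, 0, 0, 3)

M[2][3] = 3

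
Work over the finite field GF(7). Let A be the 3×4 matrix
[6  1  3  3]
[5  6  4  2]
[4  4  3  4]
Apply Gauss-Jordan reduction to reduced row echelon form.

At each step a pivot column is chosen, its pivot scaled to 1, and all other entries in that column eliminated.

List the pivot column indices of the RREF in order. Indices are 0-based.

pivot(0,0)=6: scale R0 → (1, 6, 4, 4)
  clear (1,0): R1 −= (5)R0 → (0, 4, 5, 3)
  clear (2,0): R2 −= (4)R0 → (0, 1, 1, 2)
pivot(1,1)=4: scale R1 → (0, 1, 3, 6)
  clear (0,1): R0 −= (6)R1 → (1, 0, 0, 3)
  clear (2,1): R2 −= (1)R1 → (0, 0, 5, 3)
pivot(2,2)=5: scale R2 → (0, 0, 1, 2)
  clear (1,2): R1 −= (3)R2 → (0, 1, 0, 0)

pivot columns: 0, 1, 2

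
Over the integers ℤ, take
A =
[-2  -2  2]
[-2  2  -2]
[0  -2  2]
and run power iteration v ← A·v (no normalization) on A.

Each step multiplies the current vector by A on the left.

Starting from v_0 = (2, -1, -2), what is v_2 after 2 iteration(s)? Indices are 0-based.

v_0 = (2, -1, -2).
v_1 = A·v_0 = (-6, -2, -2).
v_2 = A·v_1 = (12, 12, 0).

v_2 = (12, 12, 0)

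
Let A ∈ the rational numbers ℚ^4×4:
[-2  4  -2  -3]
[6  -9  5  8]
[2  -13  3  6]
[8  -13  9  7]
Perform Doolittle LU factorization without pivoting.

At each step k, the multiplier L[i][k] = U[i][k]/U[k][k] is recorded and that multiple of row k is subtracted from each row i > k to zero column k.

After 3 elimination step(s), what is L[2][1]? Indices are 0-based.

L[2][1] = -3

Step 1: pivot at (0,0) is -2.
  row1 ← row1 − (-3)·row0  ⇒  L[1][0]=-3, U row1=(0, 3, -1, -1)
  row2 ← row2 − (-1)·row0  ⇒  L[2][0]=-1, U row2=(0, -9, 1, 3)
  row3 ← row3 − (-4)·row0  ⇒  L[3][0]=-4, U row3=(0, 3, 1, -5)
Step 2: pivot at (1,1) is 3.
  row2 ← row2 − (-3)·row1  ⇒  L[2][1]=-3, U row2=(0, 0, -2, 0)
  row3 ← row3 − (1)·row1  ⇒  L[3][1]=1, U row3=(0, 0, 2, -4)
Step 3: pivot at (2,2) is -2.
  row3 ← row3 − (-1)·row2  ⇒  L[3][2]=-1, U row3=(0, 0, 0, -4)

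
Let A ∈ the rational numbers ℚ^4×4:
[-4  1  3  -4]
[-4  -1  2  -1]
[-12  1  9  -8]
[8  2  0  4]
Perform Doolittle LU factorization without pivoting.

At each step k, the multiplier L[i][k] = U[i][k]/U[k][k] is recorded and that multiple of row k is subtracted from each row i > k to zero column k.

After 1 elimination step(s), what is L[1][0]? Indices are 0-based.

L[1][0] = 1

k=0: U[0][0]=-4
  eliminate (1,0): mult=1, new row 1: (0, -2, -1, 3); set L[1][0]=1
  eliminate (2,0): mult=3, new row 2: (0, -2, 0, 4); set L[2][0]=3
  eliminate (3,0): mult=-2, new row 3: (0, 4, 6, -4); set L[3][0]=-2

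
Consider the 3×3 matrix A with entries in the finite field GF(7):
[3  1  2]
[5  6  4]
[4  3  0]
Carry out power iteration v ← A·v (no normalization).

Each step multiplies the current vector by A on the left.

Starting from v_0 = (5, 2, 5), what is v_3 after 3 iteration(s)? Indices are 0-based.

v_0 = (5, 2, 5).
v_1 = A·v_0 = (6, 1, 5).
v_2 = A·v_1 = (1, 0, 6).
v_3 = A·v_2 = (1, 1, 4).

v_3 = (1, 1, 4)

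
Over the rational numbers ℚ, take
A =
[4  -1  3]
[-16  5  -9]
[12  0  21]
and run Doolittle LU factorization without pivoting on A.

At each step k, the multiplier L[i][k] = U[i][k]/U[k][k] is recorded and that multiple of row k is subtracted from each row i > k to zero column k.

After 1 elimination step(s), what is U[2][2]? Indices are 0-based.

k=0: U[0][0]=4
  eliminate (1,0): mult=-4, new row 1: (0, 1, 3); set L[1][0]=-4
  eliminate (2,0): mult=3, new row 2: (0, 3, 12); set L[2][0]=3

U[2][2] = 12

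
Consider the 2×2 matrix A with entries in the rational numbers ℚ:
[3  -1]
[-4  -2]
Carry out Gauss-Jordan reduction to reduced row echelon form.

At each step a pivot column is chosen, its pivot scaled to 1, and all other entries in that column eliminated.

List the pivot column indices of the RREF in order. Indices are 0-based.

pivot columns: 0, 1

[1] R0 /= 3  ⇒  (1, -1/3)
     R1 -= -4·R0  ⇒  (0, -10/3)
[2] R1 /= -10/3  ⇒  (0, 1)
     R0 -= -1/3·R1  ⇒  (1, 0)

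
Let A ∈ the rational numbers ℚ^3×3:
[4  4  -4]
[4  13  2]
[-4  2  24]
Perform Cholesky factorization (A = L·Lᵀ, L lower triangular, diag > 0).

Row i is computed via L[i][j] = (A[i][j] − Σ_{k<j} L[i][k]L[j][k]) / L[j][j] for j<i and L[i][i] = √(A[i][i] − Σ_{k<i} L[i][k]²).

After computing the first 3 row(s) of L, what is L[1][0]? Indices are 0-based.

Step 1: L[0][0] = √(4) = 2.
  L[1][0] = (4) / L[0][0] = 2.
Step 2: L[1][1] = √(9) = 3.
  L[2][0] = (-4) / L[0][0] = -2.
  L[2][1] = (6) / L[1][1] = 2.
Step 3: L[2][2] = √(16) = 4.

L[1][0] = 2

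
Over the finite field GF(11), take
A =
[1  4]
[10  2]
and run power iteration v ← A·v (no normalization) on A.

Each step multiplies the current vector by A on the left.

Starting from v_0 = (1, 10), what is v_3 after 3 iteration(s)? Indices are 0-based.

v_0 = (1, 10).
v_1 = A·v_0 = (8, 8).
v_2 = A·v_1 = (7, 8).
v_3 = A·v_2 = (6, 9).

v_3 = (6, 9)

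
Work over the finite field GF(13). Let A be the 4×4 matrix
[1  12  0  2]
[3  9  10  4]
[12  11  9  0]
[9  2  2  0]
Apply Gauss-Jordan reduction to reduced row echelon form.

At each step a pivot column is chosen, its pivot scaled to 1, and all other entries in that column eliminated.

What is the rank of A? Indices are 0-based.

rank = 4

step 1: normalize row 0 (÷1) = (1, 12, 0, 2)
  row 1: subtract 3×row0 = (0, 12, 10, 11)
  row 2: subtract 12×row0 = (0, 10, 9, 2)
  row 3: subtract 9×row0 = (0, 11, 2, 8)
step 2: normalize row 1 (÷12) = (0, 1, 3, 2)
  row 0: subtract 12×row1 = (1, 0, 3, 4)
  row 2: subtract 10×row1 = (0, 0, 5, 8)
  row 3: subtract 11×row1 = (0, 0, 8, 12)
step 3: normalize row 2 (÷5) = (0, 0, 1, 12)
  row 0: subtract 3×row2 = (1, 0, 0, 7)
  row 1: subtract 3×row2 = (0, 1, 0, 5)
  row 3: subtract 8×row2 = (0, 0, 0, 7)
step 4: normalize row 3 (÷7) = (0, 0, 0, 1)
  row 0: subtract 7×row3 = (1, 0, 0, 0)
  row 1: subtract 5×row3 = (0, 1, 0, 0)
  row 2: subtract 12×row3 = (0, 0, 1, 0)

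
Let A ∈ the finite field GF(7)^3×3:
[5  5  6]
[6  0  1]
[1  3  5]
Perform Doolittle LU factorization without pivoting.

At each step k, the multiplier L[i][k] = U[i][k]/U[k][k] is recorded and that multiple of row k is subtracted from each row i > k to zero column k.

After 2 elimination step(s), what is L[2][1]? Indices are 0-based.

[col 0] pivot 5
  R1 -= 4*R0 → (0, 1, 5)  (L[1][0] := 4)
  R2 -= 3*R0 → (0, 2, 1)  (L[2][0] := 3)
[col 1] pivot 1
  R2 -= 2*R1 → (0, 0, 5)  (L[2][1] := 2)

L[2][1] = 2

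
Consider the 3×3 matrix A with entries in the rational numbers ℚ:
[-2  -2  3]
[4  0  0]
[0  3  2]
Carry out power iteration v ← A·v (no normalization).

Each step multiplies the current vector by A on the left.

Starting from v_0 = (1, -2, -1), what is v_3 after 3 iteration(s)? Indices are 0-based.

v_3 = (56, -120, -20)

v_0 = (1, -2, -1).
v_1 = A·v_0 = (-1, 4, -8).
v_2 = A·v_1 = (-30, -4, -4).
v_3 = A·v_2 = (56, -120, -20).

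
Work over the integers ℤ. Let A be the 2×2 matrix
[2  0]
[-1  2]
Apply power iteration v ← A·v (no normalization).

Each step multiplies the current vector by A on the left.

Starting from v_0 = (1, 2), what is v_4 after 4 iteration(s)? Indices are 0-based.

v_0 = (1, 2).
v_1 = A·v_0 = (2, 3).
v_2 = A·v_1 = (4, 4).
v_3 = A·v_2 = (8, 4).
v_4 = A·v_3 = (16, 0).

v_4 = (16, 0)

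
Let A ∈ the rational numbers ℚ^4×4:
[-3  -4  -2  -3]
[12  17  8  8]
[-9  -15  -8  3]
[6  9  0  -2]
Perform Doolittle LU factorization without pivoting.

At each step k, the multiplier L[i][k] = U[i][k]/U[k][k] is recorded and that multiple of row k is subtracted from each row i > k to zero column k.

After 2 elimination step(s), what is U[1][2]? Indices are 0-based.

k=0: U[0][0]=-3
  eliminate (1,0): mult=-4, new row 1: (0, 1, 0, -4); set L[1][0]=-4
  eliminate (2,0): mult=3, new row 2: (0, -3, -2, 12); set L[2][0]=3
  eliminate (3,0): mult=-2, new row 3: (0, 1, -4, -8); set L[3][0]=-2
k=1: U[1][1]=1
  eliminate (2,1): mult=-3, new row 2: (0, 0, -2, 0); set L[2][1]=-3
  eliminate (3,1): mult=1, new row 3: (0, 0, -4, -4); set L[3][1]=1

U[1][2] = 0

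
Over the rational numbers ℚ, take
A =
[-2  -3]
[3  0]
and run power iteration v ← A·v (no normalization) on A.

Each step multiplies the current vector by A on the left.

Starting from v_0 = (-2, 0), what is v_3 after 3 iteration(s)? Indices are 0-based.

v_3 = (-56, 30)

v_0 = (-2, 0).
v_1 = A·v_0 = (4, -6).
v_2 = A·v_1 = (10, 12).
v_3 = A·v_2 = (-56, 30).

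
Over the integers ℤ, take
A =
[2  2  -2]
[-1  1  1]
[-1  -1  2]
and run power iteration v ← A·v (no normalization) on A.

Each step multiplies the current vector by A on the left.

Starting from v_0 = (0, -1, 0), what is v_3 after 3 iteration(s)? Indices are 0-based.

v_0 = (0, -1, 0).
v_1 = A·v_0 = (-2, -1, 1).
v_2 = A·v_1 = (-8, 2, 5).
v_3 = A·v_2 = (-22, 15, 16).

v_3 = (-22, 15, 16)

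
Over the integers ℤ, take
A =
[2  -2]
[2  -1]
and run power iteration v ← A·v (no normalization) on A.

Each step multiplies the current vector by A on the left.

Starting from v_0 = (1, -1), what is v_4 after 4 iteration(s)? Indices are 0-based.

v_0 = (1, -1).
v_1 = A·v_0 = (4, 3).
v_2 = A·v_1 = (2, 5).
v_3 = A·v_2 = (-6, -1).
v_4 = A·v_3 = (-10, -11).

v_4 = (-10, -11)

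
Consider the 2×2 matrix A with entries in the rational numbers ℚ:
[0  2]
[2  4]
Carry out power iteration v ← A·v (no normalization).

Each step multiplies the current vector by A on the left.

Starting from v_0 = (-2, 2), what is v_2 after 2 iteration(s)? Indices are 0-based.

v_0 = (-2, 2).
v_1 = A·v_0 = (4, 4).
v_2 = A·v_1 = (8, 24).

v_2 = (8, 24)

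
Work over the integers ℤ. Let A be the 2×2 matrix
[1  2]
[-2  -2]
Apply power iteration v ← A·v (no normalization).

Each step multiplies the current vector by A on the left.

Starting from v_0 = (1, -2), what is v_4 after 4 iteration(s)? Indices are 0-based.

v_0 = (1, -2).
v_1 = A·v_0 = (-3, 2).
v_2 = A·v_1 = (1, 2).
v_3 = A·v_2 = (5, -6).
v_4 = A·v_3 = (-7, 2).

v_4 = (-7, 2)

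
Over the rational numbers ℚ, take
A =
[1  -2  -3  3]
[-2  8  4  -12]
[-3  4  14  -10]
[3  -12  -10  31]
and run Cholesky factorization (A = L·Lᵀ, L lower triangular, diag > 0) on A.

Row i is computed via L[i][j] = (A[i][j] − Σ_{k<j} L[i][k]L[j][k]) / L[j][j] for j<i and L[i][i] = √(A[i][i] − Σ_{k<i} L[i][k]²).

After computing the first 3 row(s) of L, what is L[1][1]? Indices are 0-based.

L[1][1] = 2

Step 1: L[0][0] = √(1) = 1.
  L[1][0] = (-2) / L[0][0] = -2.
Step 2: L[1][1] = √(4) = 2.
  L[2][0] = (-3) / L[0][0] = -3.
  L[2][1] = (-2) / L[1][1] = -1.
Step 3: L[2][2] = √(4) = 2.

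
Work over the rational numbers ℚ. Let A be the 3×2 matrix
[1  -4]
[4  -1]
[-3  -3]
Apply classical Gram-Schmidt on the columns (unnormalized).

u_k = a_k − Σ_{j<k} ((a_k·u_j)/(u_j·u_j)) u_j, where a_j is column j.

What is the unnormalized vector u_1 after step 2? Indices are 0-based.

Step 1: u_0 = a_0 = (1, 4, -3).
Step 2: u_1 = a_1 − (1/26)·u_0 = (-105/26, -15/13, -75/26).

u_1 = (-105/26, -15/13, -75/26)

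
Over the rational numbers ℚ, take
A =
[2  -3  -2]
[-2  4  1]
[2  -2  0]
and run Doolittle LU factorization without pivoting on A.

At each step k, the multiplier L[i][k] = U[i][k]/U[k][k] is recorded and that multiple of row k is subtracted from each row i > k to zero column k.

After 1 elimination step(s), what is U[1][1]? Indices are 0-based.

U[1][1] = 1

k=0: U[0][0]=2
  eliminate (1,0): mult=-1, new row 1: (0, 1, -1); set L[1][0]=-1
  eliminate (2,0): mult=1, new row 2: (0, 1, 2); set L[2][0]=1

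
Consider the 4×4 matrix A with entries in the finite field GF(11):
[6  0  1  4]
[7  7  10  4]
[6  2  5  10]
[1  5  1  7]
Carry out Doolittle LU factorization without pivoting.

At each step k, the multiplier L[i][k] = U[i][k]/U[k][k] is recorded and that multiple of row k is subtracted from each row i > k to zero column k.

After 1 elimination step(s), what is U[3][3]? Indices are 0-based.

[col 0] pivot 6
  R1 -= 3*R0 → (0, 7, 7, 3)  (L[1][0] := 3)
  R2 -= 1*R0 → (0, 2, 4, 6)  (L[2][0] := 1)
  R3 -= 2*R0 → (0, 5, 10, 10)  (L[3][0] := 2)

U[3][3] = 10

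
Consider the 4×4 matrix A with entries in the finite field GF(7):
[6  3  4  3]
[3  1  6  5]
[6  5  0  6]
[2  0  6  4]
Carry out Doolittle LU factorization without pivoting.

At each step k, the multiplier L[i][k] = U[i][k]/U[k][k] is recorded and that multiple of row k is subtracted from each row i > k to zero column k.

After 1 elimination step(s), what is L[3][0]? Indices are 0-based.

k=0: U[0][0]=6
  eliminate (1,0): mult=4, new row 1: (0, 3, 4, 0); set L[1][0]=4
  eliminate (2,0): mult=1, new row 2: (0, 2, 3, 3); set L[2][0]=1
  eliminate (3,0): mult=5, new row 3: (0, 6, 0, 3); set L[3][0]=5

L[3][0] = 5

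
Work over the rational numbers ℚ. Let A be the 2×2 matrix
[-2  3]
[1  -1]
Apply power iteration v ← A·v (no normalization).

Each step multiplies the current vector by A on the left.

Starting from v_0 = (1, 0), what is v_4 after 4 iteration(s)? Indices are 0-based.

v_4 = (76, -33)

v_0 = (1, 0).
v_1 = A·v_0 = (-2, 1).
v_2 = A·v_1 = (7, -3).
v_3 = A·v_2 = (-23, 10).
v_4 = A·v_3 = (76, -33).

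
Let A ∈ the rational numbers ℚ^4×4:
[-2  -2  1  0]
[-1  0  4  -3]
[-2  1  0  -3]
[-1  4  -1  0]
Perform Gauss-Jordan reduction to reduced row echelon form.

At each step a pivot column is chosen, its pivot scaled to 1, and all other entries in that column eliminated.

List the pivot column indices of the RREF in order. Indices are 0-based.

[1] R0 /= -2  ⇒  (1, 1, -1/2, 0)
     R1 -= -1·R0  ⇒  (0, 1, 7/2, -3)
     R2 -= -2·R0  ⇒  (0, 3, -1, -3)
     R3 -= -1·R0  ⇒  (0, 5, -3/2, 0)
[2] R1 /= 1  ⇒  (0, 1, 7/2, -3)
     R0 -= 1·R1  ⇒  (1, 0, -4, 3)
     R2 -= 3·R1  ⇒  (0, 0, -23/2, 6)
     R3 -= 5·R1  ⇒  (0, 0, -19, 15)
[3] R2 /= -23/2  ⇒  (0, 0, 1, -12/23)
     R0 -= -4·R2  ⇒  (1, 0, 0, 21/23)
     R1 -= 7/2·R2  ⇒  (0, 1, 0, -27/23)
     R3 -= -19·R2  ⇒  (0, 0, 0, 117/23)
[4] R3 /= 117/23  ⇒  (0, 0, 0, 1)
     R0 -= 21/23·R3  ⇒  (1, 0, 0, 0)
     R1 -= -27/23·R3  ⇒  (0, 1, 0, 0)
     R2 -= -12/23·R3  ⇒  (0, 0, 1, 0)

pivot columns: 0, 1, 2, 3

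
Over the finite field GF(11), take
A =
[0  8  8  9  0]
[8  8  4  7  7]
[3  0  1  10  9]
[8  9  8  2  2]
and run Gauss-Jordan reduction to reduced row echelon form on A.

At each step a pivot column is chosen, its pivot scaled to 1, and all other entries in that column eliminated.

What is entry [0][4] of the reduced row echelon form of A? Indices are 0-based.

M[0][4] = 6

step 1: exchange rows 0,1
step 1: normalize row 0 (÷8) = (1, 1, 6, 5, 5)
  row 2: subtract 3×row0 = (0, 8, 5, 6, 5)
  row 3: subtract 8×row0 = (0, 1, 4, 6, 6)
step 2: normalize row 1 (÷8) = (0, 1, 1, 8, 0)
  row 0: subtract 1×row1 = (1, 0, 5, 8, 5)
  row 2: subtract 8×row1 = (0, 0, 8, 8, 5)
  row 3: subtract 1×row1 = (0, 0, 3, 9, 6)
step 3: normalize row 2 (÷8) = (0, 0, 1, 1, 2)
  row 0: subtract 5×row2 = (1, 0, 0, 3, 6)
  row 1: subtract 1×row2 = (0, 1, 0, 7, 9)
  row 3: subtract 3×row2 = (0, 0, 0, 6, 0)
step 4: normalize row 3 (÷6) = (0, 0, 0, 1, 0)
  row 0: subtract 3×row3 = (1, 0, 0, 0, 6)
  row 1: subtract 7×row3 = (0, 1, 0, 0, 9)
  row 2: subtract 1×row3 = (0, 0, 1, 0, 2)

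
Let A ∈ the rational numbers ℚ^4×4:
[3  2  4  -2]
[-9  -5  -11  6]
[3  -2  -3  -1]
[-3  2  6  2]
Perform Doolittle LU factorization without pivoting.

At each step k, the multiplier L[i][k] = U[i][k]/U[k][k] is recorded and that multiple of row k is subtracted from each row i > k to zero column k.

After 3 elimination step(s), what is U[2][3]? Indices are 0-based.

k=0: U[0][0]=3
  eliminate (1,0): mult=-3, new row 1: (0, 1, 1, 0); set L[1][0]=-3
  eliminate (2,0): mult=1, new row 2: (0, -4, -7, 1); set L[2][0]=1
  eliminate (3,0): mult=-1, new row 3: (0, 4, 10, 0); set L[3][0]=-1
k=1: U[1][1]=1
  eliminate (2,1): mult=-4, new row 2: (0, 0, -3, 1); set L[2][1]=-4
  eliminate (3,1): mult=4, new row 3: (0, 0, 6, 0); set L[3][1]=4
k=2: U[2][2]=-3
  eliminate (3,2): mult=-2, new row 3: (0, 0, 0, 2); set L[3][2]=-2

U[2][3] = 1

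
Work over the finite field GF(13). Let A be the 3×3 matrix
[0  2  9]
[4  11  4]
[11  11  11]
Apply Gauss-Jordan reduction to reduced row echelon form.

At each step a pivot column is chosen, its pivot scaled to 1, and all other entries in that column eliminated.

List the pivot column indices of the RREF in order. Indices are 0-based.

pivot columns: 0, 1, 2

pivot(0,0): swap R0↔R1
pivot(0,0)=4: scale R0 → (1, 6, 1)
  clear (2,0): R2 −= (11)R0 → (0, 10, 0)
pivot(1,1)=2: scale R1 → (0, 1, 11)
  clear (0,1): R0 −= (6)R1 → (1, 0, 0)
  clear (2,1): R2 −= (10)R1 → (0, 0, 7)
pivot(2,2)=7: scale R2 → (0, 0, 1)
  clear (1,2): R1 −= (11)R2 → (0, 1, 0)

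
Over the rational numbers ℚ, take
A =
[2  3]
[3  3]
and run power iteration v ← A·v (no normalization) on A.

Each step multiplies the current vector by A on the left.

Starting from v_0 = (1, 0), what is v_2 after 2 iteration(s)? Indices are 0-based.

v_0 = (1, 0).
v_1 = A·v_0 = (2, 3).
v_2 = A·v_1 = (13, 15).

v_2 = (13, 15)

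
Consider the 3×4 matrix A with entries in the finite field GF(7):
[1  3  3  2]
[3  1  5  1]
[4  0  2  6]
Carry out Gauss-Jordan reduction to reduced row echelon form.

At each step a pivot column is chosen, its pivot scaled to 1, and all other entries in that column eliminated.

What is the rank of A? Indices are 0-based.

step 1: normalize row 0 (÷1) = (1, 3, 3, 2)
  row 1: subtract 3×row0 = (0, 6, 3, 2)
  row 2: subtract 4×row0 = (0, 2, 4, 5)
step 2: normalize row 1 (÷6) = (0, 1, 4, 5)
  row 0: subtract 3×row1 = (1, 0, 5, 1)
  row 2: subtract 2×row1 = (0, 0, 3, 2)
step 3: normalize row 2 (÷3) = (0, 0, 1, 3)
  row 0: subtract 5×row2 = (1, 0, 0, 0)
  row 1: subtract 4×row2 = (0, 1, 0, 0)

rank = 3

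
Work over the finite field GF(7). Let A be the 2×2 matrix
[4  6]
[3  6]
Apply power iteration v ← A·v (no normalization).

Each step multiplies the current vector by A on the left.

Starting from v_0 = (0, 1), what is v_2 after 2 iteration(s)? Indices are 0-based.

v_0 = (0, 1).
v_1 = A·v_0 = (6, 6).
v_2 = A·v_1 = (4, 5).

v_2 = (4, 5)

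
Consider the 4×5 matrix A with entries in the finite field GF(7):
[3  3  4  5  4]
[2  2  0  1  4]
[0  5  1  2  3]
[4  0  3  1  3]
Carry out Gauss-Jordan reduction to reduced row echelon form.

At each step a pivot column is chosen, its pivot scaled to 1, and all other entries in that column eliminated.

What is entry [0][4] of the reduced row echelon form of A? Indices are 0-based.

M[0][4] = 2

pivot(0,0)=3: scale R0 → (1, 1, 6, 4, 6)
  clear (1,0): R1 −= (2)R0 → (0, 0, 2, 0, 6)
  clear (3,0): R3 −= (4)R0 → (0, 3, 0, 6, 0)
pivot(1,1): swap R1↔R2
pivot(1,1)=5: scale R1 → (0, 1, 3, 6, 2)
  clear (0,1): R0 −= (1)R1 → (1, 0, 3, 5, 4)
  clear (3,1): R3 −= (3)R1 → (0, 0, 5, 2, 1)
pivot(2,2)=2: scale R2 → (0, 0, 1, 0, 3)
  clear (0,2): R0 −= (3)R2 → (1, 0, 0, 5, 2)
  clear (1,2): R1 −= (3)R2 → (0, 1, 0, 6, 0)
  clear (3,2): R3 −= (5)R2 → (0, 0, 0, 2, 0)
pivot(3,3)=2: scale R3 → (0, 0, 0, 1, 0)
  clear (0,3): R0 −= (5)R3 → (1, 0, 0, 0, 2)
  clear (1,3): R1 −= (6)R3 → (0, 1, 0, 0, 0)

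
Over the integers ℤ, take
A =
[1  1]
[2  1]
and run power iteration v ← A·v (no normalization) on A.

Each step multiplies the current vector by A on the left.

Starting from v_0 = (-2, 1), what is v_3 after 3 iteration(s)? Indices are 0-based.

v_3 = (-9, -13)

v_0 = (-2, 1).
v_1 = A·v_0 = (-1, -3).
v_2 = A·v_1 = (-4, -5).
v_3 = A·v_2 = (-9, -13).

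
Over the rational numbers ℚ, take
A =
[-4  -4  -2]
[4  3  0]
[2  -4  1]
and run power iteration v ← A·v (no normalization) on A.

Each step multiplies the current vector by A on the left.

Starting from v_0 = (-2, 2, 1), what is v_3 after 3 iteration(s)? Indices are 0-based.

v_3 = (-82, 110, 125)

v_0 = (-2, 2, 1).
v_1 = A·v_0 = (-2, -2, -11).
v_2 = A·v_1 = (38, -14, -7).
v_3 = A·v_2 = (-82, 110, 125).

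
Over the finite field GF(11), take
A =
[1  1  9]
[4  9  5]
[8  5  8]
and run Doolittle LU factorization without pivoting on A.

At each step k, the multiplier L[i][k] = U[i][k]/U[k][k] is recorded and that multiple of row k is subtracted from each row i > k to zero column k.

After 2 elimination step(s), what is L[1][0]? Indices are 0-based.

Step 1: pivot at (0,0) is 1.
  row1 ← row1 − (4)·row0  ⇒  L[1][0]=4, U row1=(0, 5, 2)
  row2 ← row2 − (8)·row0  ⇒  L[2][0]=8, U row2=(0, 8, 2)
Step 2: pivot at (1,1) is 5.
  row2 ← row2 − (6)·row1  ⇒  L[2][1]=6, U row2=(0, 0, 1)

L[1][0] = 4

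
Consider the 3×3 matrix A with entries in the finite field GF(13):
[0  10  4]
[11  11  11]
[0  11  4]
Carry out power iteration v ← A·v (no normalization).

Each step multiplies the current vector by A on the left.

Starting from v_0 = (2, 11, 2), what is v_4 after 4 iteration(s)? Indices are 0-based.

v_4 = (3, 5, 2)

v_0 = (2, 11, 2).
v_1 = A·v_0 = (1, 9, 12).
v_2 = A·v_1 = (8, 8, 4).
v_3 = A·v_2 = (5, 12, 0).
v_4 = A·v_3 = (3, 5, 2).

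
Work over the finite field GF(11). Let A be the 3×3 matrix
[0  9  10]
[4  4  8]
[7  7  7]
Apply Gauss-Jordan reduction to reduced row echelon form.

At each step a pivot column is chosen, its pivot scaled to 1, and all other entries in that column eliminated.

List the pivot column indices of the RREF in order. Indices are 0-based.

[1] R0 <-> R1
[1] R0 /= 4  ⇒  (1, 1, 2)
     R2 -= 7·R0  ⇒  (0, 0, 4)
[2] R1 /= 9  ⇒  (0, 1, 6)
     R0 -= 1·R1  ⇒  (1, 0, 7)
[3] R2 /= 4  ⇒  (0, 0, 1)
     R0 -= 7·R2  ⇒  (1, 0, 0)
     R1 -= 6·R2  ⇒  (0, 1, 0)

pivot columns: 0, 1, 2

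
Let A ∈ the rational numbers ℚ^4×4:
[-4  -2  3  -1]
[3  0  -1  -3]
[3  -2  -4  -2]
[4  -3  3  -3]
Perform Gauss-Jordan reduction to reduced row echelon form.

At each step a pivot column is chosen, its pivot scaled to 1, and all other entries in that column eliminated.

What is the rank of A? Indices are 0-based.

rank = 4

[1] R0 /= -4  ⇒  (1, 1/2, -3/4, 1/4)
     R1 -= 3·R0  ⇒  (0, -3/2, 5/4, -15/4)
     R2 -= 3·R0  ⇒  (0, -7/2, -7/4, -11/4)
     R3 -= 4·R0  ⇒  (0, -5, 6, -4)
[2] R1 /= -3/2  ⇒  (0, 1, -5/6, 5/2)
     R0 -= 1/2·R1  ⇒  (1, 0, -1/3, -1)
     R2 -= -7/2·R1  ⇒  (0, 0, -14/3, 6)
     R3 -= -5·R1  ⇒  (0, 0, 11/6, 17/2)
[3] R2 /= -14/3  ⇒  (0, 0, 1, -9/7)
     R0 -= -1/3·R2  ⇒  (1, 0, 0, -10/7)
     R1 -= -5/6·R2  ⇒  (0, 1, 0, 10/7)
     R3 -= 11/6·R2  ⇒  (0, 0, 0, 76/7)
[4] R3 /= 76/7  ⇒  (0, 0, 0, 1)
     R0 -= -10/7·R3  ⇒  (1, 0, 0, 0)
     R1 -= 10/7·R3  ⇒  (0, 1, 0, 0)
     R2 -= -9/7·R3  ⇒  (0, 0, 1, 0)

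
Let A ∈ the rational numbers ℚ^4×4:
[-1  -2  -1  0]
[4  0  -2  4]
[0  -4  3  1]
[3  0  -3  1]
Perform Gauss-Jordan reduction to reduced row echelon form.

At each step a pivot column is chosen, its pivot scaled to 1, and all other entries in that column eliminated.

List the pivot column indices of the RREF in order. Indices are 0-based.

[1] R0 /= -1  ⇒  (1, 2, 1, 0)
     R1 -= 4·R0  ⇒  (0, -8, -6, 4)
     R3 -= 3·R0  ⇒  (0, -6, -6, 1)
[2] R1 /= -8  ⇒  (0, 1, 3/4, -1/2)
     R0 -= 2·R1  ⇒  (1, 0, -1/2, 1)
     R2 -= -4·R1  ⇒  (0, 0, 6, -1)
     R3 -= -6·R1  ⇒  (0, 0, -3/2, -2)
[3] R2 /= 6  ⇒  (0, 0, 1, -1/6)
     R0 -= -1/2·R2  ⇒  (1, 0, 0, 11/12)
     R1 -= 3/4·R2  ⇒  (0, 1, 0, -3/8)
     R3 -= -3/2·R2  ⇒  (0, 0, 0, -9/4)
[4] R3 /= -9/4  ⇒  (0, 0, 0, 1)
     R0 -= 11/12·R3  ⇒  (1, 0, 0, 0)
     R1 -= -3/8·R3  ⇒  (0, 1, 0, 0)
     R2 -= -1/6·R3  ⇒  (0, 0, 1, 0)

pivot columns: 0, 1, 2, 3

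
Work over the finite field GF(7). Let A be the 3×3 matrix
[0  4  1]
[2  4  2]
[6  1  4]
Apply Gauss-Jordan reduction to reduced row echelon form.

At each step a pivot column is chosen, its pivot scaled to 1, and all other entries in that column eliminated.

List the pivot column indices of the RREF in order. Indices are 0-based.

step 1: exchange rows 0,1
step 1: normalize row 0 (÷2) = (1, 2, 1)
  row 2: subtract 6×row0 = (0, 3, 5)
step 2: normalize row 1 (÷4) = (0, 1, 2)
  row 0: subtract 2×row1 = (1, 0, 4)
  row 2: subtract 3×row1 = (0, 0, 6)
step 3: normalize row 2 (÷6) = (0, 0, 1)
  row 0: subtract 4×row2 = (1, 0, 0)
  row 1: subtract 2×row2 = (0, 1, 0)

pivot columns: 0, 1, 2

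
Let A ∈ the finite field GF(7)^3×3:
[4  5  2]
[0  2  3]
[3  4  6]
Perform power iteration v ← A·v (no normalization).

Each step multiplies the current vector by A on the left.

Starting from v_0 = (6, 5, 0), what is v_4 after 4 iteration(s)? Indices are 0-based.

v_0 = (6, 5, 0).
v_1 = A·v_0 = (0, 3, 3).
v_2 = A·v_1 = (0, 1, 2).
v_3 = A·v_2 = (2, 1, 2).
v_4 = A·v_3 = (3, 1, 1).

v_4 = (3, 1, 1)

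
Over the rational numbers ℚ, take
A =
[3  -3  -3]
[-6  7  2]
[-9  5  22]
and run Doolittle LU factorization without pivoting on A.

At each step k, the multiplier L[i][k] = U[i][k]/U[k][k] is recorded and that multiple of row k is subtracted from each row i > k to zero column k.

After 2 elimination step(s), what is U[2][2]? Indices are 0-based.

[col 0] pivot 3
  R1 -= -2*R0 → (0, 1, -4)  (L[1][0] := -2)
  R2 -= -3*R0 → (0, -4, 13)  (L[2][0] := -3)
[col 1] pivot 1
  R2 -= -4*R1 → (0, 0, -3)  (L[2][1] := -4)

U[2][2] = -3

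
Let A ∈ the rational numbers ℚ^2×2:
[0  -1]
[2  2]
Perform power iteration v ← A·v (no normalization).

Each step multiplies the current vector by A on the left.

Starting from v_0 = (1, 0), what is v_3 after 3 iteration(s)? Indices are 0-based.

v_3 = (-4, 4)

v_0 = (1, 0).
v_1 = A·v_0 = (0, 2).
v_2 = A·v_1 = (-2, 4).
v_3 = A·v_2 = (-4, 4).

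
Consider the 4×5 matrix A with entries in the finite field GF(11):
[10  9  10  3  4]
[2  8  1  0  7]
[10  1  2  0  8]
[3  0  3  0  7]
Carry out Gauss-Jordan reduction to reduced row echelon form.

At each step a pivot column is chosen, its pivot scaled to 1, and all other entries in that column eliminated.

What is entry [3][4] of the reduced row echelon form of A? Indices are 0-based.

step 1: normalize row 0 (÷10) = (1, 2, 1, 8, 7)
  row 1: subtract 2×row0 = (0, 4, 10, 6, 4)
  row 2: subtract 10×row0 = (0, 3, 3, 8, 4)
  row 3: subtract 3×row0 = (0, 5, 0, 9, 8)
step 2: normalize row 1 (÷4) = (0, 1, 8, 7, 1)
  row 0: subtract 2×row1 = (1, 0, 7, 5, 5)
  row 2: subtract 3×row1 = (0, 0, 1, 9, 1)
  row 3: subtract 5×row1 = (0, 0, 4, 7, 3)
step 3: normalize row 2 (÷1) = (0, 0, 1, 9, 1)
  row 0: subtract 7×row2 = (1, 0, 0, 8, 9)
  row 1: subtract 8×row2 = (0, 1, 0, 1, 4)
  row 3: subtract 4×row2 = (0, 0, 0, 4, 10)
step 4: normalize row 3 (÷4) = (0, 0, 0, 1, 8)
  row 0: subtract 8×row3 = (1, 0, 0, 0, 0)
  row 1: subtract 1×row3 = (0, 1, 0, 0, 7)
  row 2: subtract 9×row3 = (0, 0, 1, 0, 6)

M[3][4] = 8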